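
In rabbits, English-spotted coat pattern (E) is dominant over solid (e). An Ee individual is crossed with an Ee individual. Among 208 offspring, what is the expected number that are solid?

Punnett square for Ee × Ee:
Offspring genotypes: 1 EE, 2 Ee, 1 ee
English-spotted: 3, solid: 1
solid: 1 out of 4 → fraction 1/4
Expected count = 1/4 × 208 = 52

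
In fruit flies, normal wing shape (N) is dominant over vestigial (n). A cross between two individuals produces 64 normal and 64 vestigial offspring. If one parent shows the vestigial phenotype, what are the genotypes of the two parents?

Observed offspring: 64 normal, 64 vestigial
The observed ratio simplifies to 1:1. One parent shows vestigial, so its genotype must be nn. A 1:1 offspring split requires the other parent to be heterozygous (Nn).
Parent genotypes: nn × Nn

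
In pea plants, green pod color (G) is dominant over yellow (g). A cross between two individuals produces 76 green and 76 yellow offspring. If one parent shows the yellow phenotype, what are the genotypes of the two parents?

Observed offspring: 76 green, 76 yellow
The observed ratio simplifies to 1:1. One parent shows yellow, so its genotype must be gg. A 1:1 offspring split requires the other parent to be heterozygous (Gg).
Parent genotypes: gg × Gg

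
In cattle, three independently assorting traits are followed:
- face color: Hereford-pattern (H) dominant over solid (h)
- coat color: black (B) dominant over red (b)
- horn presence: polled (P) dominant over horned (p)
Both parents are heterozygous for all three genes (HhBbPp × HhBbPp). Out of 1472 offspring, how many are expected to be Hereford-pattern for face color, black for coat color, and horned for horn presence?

Trihybrid cross: HhBbPp × HhBbPp
Each trait segregates independently with a 3:1 phenotypic ratio, so each gene contributes 3/4 (dominant) or 1/4 (recessive).
Target: Hereford-pattern (face color), black (coat color), horned (horn presence)
Probability = product of independent per-trait probabilities
= 3/4 × 3/4 × 1/4 = 9/64
Expected count = 9/64 × 1472 = 207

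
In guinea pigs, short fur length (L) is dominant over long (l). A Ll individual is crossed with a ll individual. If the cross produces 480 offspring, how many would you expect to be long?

Punnett square for Ll × ll:
Offspring genotypes: 2 Ll, 2 ll
short: 2, long: 2
long: 2 out of 4 → fraction 1/2
Expected count = 1/2 × 480 = 240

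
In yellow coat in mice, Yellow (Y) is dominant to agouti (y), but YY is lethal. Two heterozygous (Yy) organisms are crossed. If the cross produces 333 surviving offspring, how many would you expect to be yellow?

Cross: Yy × Yy
Punnett square offspring (before lethality): 1 YY, 2 Yy, 1 yy
The YY genotype is lethal (embryos die); surviving offspring: 2 Yy, 1 yy
yellow: 2 out of 3 → fraction 2/3
Expected count = 2/3 × 333 = 222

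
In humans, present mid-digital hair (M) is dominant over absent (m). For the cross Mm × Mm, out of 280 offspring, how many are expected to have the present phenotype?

Punnett square for Mm × Mm:
Offspring genotypes: 1 MM, 2 Mm, 1 mm
Total offspring: 4
Count with target: 3
Probability: 3/4
Expected count = 3/4 × 280 = 210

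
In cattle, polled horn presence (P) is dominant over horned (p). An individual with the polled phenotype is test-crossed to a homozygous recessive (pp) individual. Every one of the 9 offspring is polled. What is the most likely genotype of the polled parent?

Test cross: ? × pp
All offspring are polled.
If the unknown parent were heterozygous (Pp), about half of 9 offspring would be horned; none are. The unknown parent is most likely homozygous dominant (PP).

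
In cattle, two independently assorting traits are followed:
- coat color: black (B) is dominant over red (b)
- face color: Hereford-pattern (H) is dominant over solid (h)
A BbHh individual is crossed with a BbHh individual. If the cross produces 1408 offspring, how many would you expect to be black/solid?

Dihybrid cross BbHh × BbHh — consider each gene separately:
coat color: Bb × Bb → 1 BB, 2 Bb, 1 bb → 3 B_ : 1 bb (out of 4)
face color: Hh × Hh → 1 HH, 2 Hh, 1 hh → 3 H_ : 1 hh (out of 4)
Combine (counts out of 4 × 4 = 16): black/Hereford-pattern (B_H_) = 3×3 = 9; black/solid (B_hh) = 3×1 = 3; red/Hereford-pattern (bbH_) = 1×3 = 3; red/solid (bbhh) = 1×1 = 1
Phenotype counts (out of 16): 9 black/Hereford-pattern, 3 black/solid, 3 red/Hereford-pattern, 1 red/solid
black/solid: 3 out of 16 → fraction 3/16
Expected count = 3/16 × 1408 = 264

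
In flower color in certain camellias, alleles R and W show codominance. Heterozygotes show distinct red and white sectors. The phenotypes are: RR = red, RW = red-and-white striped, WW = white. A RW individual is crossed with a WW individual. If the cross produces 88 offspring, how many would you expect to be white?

Punnett square for RW × WW:
Offspring genotypes: 2 RW, 2 WW
Phenotype counts: 2 red-and-white striped, 2 white
white: 2 out of 4 → fraction 1/2
Expected count = 1/2 × 88 = 44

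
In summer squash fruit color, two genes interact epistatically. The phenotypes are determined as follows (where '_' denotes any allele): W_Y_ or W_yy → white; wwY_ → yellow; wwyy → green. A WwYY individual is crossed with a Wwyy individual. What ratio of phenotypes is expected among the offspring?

Cross: WwYY × Wwyy — consider each gene separately:
W gene: Ww × Ww → 1 WW, 2 Ww, 1 ww → 3 W_ : 1 ww (out of 4)
Y gene: YY × yy → 4 Yy → 4 Y_ (out of 4)
Genotype classes (out of 4 × 4 = 16): W_Y_ = 3×4 = 12; wwY_ = 1×4 = 4
Apply the phenotype rules: W_Y_ (12) → white; wwY_ (4) → yellow
Phenotype counts (out of 16): 12 white, 4 yellow
Ratio: 3 white : 1 yellow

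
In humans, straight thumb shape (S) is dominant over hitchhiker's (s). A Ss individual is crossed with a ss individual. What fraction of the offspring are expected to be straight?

Punnett square for Ss × ss:
Offspring genotypes: 2 Ss, 2 ss
straight: 2, hitchhiker's: 2
straight: 2 out of 4
Probability: 2/4 = 1/2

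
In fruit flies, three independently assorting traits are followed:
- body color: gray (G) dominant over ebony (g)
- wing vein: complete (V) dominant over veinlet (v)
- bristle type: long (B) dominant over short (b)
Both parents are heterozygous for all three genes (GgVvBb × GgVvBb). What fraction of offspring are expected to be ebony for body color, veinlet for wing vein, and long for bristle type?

Trihybrid cross: GgVvBb × GgVvBb
Each trait segregates independently with a 3:1 phenotypic ratio, so each gene contributes 3/4 (dominant) or 1/4 (recessive).
Target: ebony (body color), veinlet (wing vein), long (bristle type)
Probability = product of independent per-trait probabilities
= 1/4 × 1/4 × 3/4 = 3/64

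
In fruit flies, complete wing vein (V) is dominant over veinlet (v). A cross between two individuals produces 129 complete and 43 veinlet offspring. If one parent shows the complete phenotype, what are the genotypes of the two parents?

Observed offspring: 129 complete, 43 veinlet
The observed ratio simplifies to 3:1. Veinlet (vv) offspring appear, so each parent must contribute one v allele. The parent stated to show complete carries V, so it is Vv. The other parent is then either Vv or vv: Vv × vv would give a 1:1 split, whereas Vv × Vv gives 3:1 — matching the data. So both parents are heterozygous (Vv × Vv).
Parent genotypes: Vv × Vv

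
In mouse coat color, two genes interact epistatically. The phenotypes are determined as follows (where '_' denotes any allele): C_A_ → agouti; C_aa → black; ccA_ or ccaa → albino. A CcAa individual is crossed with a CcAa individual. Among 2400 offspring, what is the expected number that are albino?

Cross: CcAa × CcAa — consider each gene separately:
C gene: Cc × Cc → 1 CC, 2 Cc, 1 cc → 3 C_ : 1 cc (out of 4)
A gene: Aa × Aa → 1 AA, 2 Aa, 1 aa → 3 A_ : 1 aa (out of 4)
Genotype classes (out of 4 × 4 = 16): C_A_ = 3×3 = 9; C_aa = 3×1 = 3; ccA_ = 1×3 = 3; ccaa = 1×1 = 1
Apply the phenotype rules: C_A_ (9) → agouti; C_aa (3) → black; ccA_ (3) + ccaa (1) → albino
Phenotype counts (out of 16): 9 agouti, 3 black, 4 albino
albino: 4 out of 16 → fraction 1/4
Expected count = 1/4 × 2400 = 600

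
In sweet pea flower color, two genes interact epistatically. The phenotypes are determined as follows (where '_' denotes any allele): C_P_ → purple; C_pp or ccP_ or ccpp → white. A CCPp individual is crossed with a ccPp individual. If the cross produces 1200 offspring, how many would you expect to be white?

Cross: CCPp × ccPp — consider each gene separately:
C gene: CC × cc → 4 Cc → 4 C_ (out of 4)
P gene: Pp × Pp → 1 PP, 2 Pp, 1 pp → 3 P_ : 1 pp (out of 4)
Genotype classes (out of 4 × 4 = 16): C_P_ = 4×3 = 12; C_pp = 4×1 = 4
Apply the phenotype rules: C_P_ (12) → purple; C_pp (4) → white
Phenotype counts (out of 16): 12 purple, 4 white
white: 4 out of 16 → fraction 1/4
Expected count = 1/4 × 1200 = 300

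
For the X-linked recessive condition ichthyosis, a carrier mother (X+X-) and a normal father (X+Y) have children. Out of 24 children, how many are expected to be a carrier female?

Cross: X+X- × X+Y
Offspring: 1 X+X+, 1 X+Y, 1 X+X-, 1 X-Y
Probability of a carrier female: 1/4
Expected count = 1/4 × 24 = 6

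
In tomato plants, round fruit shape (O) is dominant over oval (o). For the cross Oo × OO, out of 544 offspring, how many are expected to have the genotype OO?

Punnett square for Oo × OO:
Offspring genotypes: 2 OO, 2 Oo
Total offspring: 4
Count with target: 2
Probability: 2/4 = 1/2
Expected count = 1/2 × 544 = 272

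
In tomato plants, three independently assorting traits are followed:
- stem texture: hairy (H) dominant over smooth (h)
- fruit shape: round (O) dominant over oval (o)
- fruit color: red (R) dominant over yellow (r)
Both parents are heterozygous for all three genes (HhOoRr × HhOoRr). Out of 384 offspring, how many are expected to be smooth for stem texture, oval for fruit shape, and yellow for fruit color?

Trihybrid cross: HhOoRr × HhOoRr
Each trait segregates independently with a 3:1 phenotypic ratio, so each gene contributes 3/4 (dominant) or 1/4 (recessive).
Target: smooth (stem texture), oval (fruit shape), yellow (fruit color)
Probability = product of independent per-trait probabilities
= 1/4 × 1/4 × 1/4 = 1/64
Expected count = 1/64 × 384 = 6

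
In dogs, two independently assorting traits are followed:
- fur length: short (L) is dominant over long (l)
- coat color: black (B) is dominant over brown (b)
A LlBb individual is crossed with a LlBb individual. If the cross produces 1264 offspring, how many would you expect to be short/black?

Dihybrid cross LlBb × LlBb — consider each gene separately:
fur length: Ll × Ll → 1 LL, 2 Ll, 1 ll → 3 L_ : 1 ll (out of 4)
coat color: Bb × Bb → 1 BB, 2 Bb, 1 bb → 3 B_ : 1 bb (out of 4)
Combine (counts out of 4 × 4 = 16): short/black (L_B_) = 3×3 = 9; short/brown (L_bb) = 3×1 = 3; long/black (llB_) = 1×3 = 3; long/brown (llbb) = 1×1 = 1
Phenotype counts (out of 16): 9 short/black, 3 short/brown, 3 long/black, 1 long/brown
short/black: 9 out of 16 → fraction 9/16
Expected count = 9/16 × 1264 = 711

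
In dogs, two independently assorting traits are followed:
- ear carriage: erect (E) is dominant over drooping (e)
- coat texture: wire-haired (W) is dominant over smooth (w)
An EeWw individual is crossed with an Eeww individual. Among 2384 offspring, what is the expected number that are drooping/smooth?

Dihybrid cross EeWw × Eeww — consider each gene separately:
ear carriage: Ee × Ee → 1 EE, 2 Ee, 1 ee → 3 E_ : 1 ee (out of 4)
coat texture: Ww × ww → 2 Ww, 2 ww → 2 W_ : 2 ww (out of 4)
Combine (counts out of 4 × 4 = 16): erect/wire-haired (E_W_) = 3×2 = 6; erect/smooth (E_ww) = 3×2 = 6; drooping/wire-haired (eeW_) = 1×2 = 2; drooping/smooth (eeww) = 1×2 = 2
Phenotype counts (out of 16): 6 erect/wire-haired, 6 erect/smooth, 2 drooping/wire-haired, 2 drooping/smooth
drooping/smooth: 2 out of 16 → fraction 1/8
Expected count = 1/8 × 2384 = 298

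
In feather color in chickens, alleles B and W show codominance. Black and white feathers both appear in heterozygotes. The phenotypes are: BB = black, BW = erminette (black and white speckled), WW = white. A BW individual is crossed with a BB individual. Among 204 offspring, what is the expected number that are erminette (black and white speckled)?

Punnett square for BW × BB:
Offspring genotypes: 2 BB, 2 BW
Phenotype counts: 2 black, 2 erminette (black and white speckled)
erminette (black and white speckled): 2 out of 4 → fraction 1/2
Expected count = 1/2 × 204 = 102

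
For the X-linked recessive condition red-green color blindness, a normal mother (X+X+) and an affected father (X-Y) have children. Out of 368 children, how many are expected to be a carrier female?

Cross: X+X+ × X-Y
Offspring: 2 X+X-, 2 X+Y
Probability of a carrier female: 2/4 = 1/2
Expected count = 1/2 × 368 = 184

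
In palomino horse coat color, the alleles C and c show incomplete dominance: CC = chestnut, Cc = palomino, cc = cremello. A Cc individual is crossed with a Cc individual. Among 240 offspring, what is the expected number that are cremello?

Punnett square for Cc × Cc:
Offspring genotypes: 1 CC, 2 Cc, 1 cc
Phenotype counts: 1 chestnut, 2 palomino, 1 cremello
cremello: 1 out of 4 → fraction 1/4
Expected count = 1/4 × 240 = 60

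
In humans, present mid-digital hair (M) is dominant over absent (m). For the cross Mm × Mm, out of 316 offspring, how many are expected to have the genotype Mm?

Punnett square for Mm × Mm:
Offspring genotypes: 1 MM, 2 Mm, 1 mm
Total offspring: 4
Count with target: 2
Probability: 2/4 = 1/2
Expected count = 1/2 × 316 = 158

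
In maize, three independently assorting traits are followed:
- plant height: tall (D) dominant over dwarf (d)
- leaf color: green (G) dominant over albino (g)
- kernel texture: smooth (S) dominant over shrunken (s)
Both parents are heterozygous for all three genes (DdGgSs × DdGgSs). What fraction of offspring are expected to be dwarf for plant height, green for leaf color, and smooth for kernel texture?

Trihybrid cross: DdGgSs × DdGgSs
Each trait segregates independently with a 3:1 phenotypic ratio, so each gene contributes 3/4 (dominant) or 1/4 (recessive).
Target: dwarf (plant height), green (leaf color), smooth (kernel texture)
Probability = product of independent per-trait probabilities
= 1/4 × 3/4 × 3/4 = 9/64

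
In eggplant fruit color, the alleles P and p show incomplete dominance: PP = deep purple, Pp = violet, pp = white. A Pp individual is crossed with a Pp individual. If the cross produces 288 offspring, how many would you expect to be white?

Punnett square for Pp × Pp:
Offspring genotypes: 1 PP, 2 Pp, 1 pp
Phenotype counts: 1 deep purple, 2 violet, 1 white
white: 1 out of 4 → fraction 1/4
Expected count = 1/4 × 288 = 72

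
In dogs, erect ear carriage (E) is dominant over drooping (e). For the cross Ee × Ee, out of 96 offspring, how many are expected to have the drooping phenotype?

Punnett square for Ee × Ee:
Offspring genotypes: 1 EE, 2 Ee, 1 ee
Total offspring: 4
Count with target: 1
Probability: 1/4
Expected count = 1/4 × 96 = 24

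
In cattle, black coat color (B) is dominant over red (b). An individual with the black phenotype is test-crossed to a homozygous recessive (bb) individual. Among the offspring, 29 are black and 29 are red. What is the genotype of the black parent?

Test cross: ? × bb
Offspring: 29 black, 29 red — approximately 1:1.
A 1:1 ratio in a test cross indicates the unknown parent is heterozygous (Bb).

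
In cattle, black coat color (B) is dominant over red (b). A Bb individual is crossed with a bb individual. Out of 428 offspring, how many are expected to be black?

Punnett square for Bb × bb:
Offspring genotypes: 2 Bb, 2 bb
black: 2, red: 2
black: 2 out of 4 → fraction 1/2
Expected count = 1/2 × 428 = 214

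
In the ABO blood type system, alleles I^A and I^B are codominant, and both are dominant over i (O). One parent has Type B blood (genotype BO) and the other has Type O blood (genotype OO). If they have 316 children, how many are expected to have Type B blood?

Cross: BO × OO
Possible offspring genotypes: 2 BO, 2 OO
Blood type counts: 2 Type B, 2 Type O
Probability of Type B: 2/4 = 1/2
Expected count = 1/2 × 316 = 158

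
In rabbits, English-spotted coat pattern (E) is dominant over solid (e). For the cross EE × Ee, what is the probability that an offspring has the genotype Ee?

Punnett square for EE × Ee:
Offspring genotypes: 2 EE, 2 Ee
Total offspring: 4
Count with target: 2
Probability: 2/4 = 1/2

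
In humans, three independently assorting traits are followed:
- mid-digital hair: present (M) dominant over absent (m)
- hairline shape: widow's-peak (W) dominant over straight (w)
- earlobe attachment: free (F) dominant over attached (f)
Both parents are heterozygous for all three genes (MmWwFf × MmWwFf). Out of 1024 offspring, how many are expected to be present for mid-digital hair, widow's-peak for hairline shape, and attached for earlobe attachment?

Trihybrid cross: MmWwFf × MmWwFf
Each trait segregates independently with a 3:1 phenotypic ratio, so each gene contributes 3/4 (dominant) or 1/4 (recessive).
Target: present (mid-digital hair), widow's-peak (hairline shape), attached (earlobe attachment)
Probability = product of independent per-trait probabilities
= 3/4 × 3/4 × 1/4 = 9/64
Expected count = 9/64 × 1024 = 144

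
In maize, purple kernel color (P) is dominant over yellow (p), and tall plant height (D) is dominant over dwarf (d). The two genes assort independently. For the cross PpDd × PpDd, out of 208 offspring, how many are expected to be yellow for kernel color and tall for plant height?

Dihybrid cross PpDd × PpDd — consider each gene separately:
kernel color: Pp × Pp → 1 PP, 2 Pp, 1 pp → 3 P_ : 1 pp (out of 4)
plant height: Dd × Dd → 1 DD, 2 Dd, 1 dd → 3 D_ : 1 dd (out of 4)
Looking for: yellow (pp) and tall (D_)
P(yellow) = 1/4, P(tall) = 3/4
P(both) = 1/4 × 3/4 = 3/16
Expected count = 3/16 × 208 = 39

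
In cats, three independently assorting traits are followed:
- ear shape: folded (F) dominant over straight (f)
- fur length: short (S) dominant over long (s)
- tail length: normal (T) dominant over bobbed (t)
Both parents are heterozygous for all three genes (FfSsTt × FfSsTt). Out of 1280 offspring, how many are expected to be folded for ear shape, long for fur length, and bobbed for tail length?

Trihybrid cross: FfSsTt × FfSsTt
Each trait segregates independently with a 3:1 phenotypic ratio, so each gene contributes 3/4 (dominant) or 1/4 (recessive).
Target: folded (ear shape), long (fur length), bobbed (tail length)
Probability = product of independent per-trait probabilities
= 3/4 × 1/4 × 1/4 = 3/64
Expected count = 3/64 × 1280 = 60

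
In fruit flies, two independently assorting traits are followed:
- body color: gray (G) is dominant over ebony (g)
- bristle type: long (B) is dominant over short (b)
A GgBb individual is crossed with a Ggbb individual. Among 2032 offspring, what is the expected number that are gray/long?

Dihybrid cross GgBb × Ggbb — consider each gene separately:
body color: Gg × Gg → 1 GG, 2 Gg, 1 gg → 3 G_ : 1 gg (out of 4)
bristle type: Bb × bb → 2 Bb, 2 bb → 2 B_ : 2 bb (out of 4)
Combine (counts out of 4 × 4 = 16): gray/long (G_B_) = 3×2 = 6; gray/short (G_bb) = 3×2 = 6; ebony/long (ggB_) = 1×2 = 2; ebony/short (ggbb) = 1×2 = 2
Phenotype counts (out of 16): 6 gray/long, 6 gray/short, 2 ebony/long, 2 ebony/short
gray/long: 6 out of 16 → fraction 3/8
Expected count = 3/8 × 2032 = 762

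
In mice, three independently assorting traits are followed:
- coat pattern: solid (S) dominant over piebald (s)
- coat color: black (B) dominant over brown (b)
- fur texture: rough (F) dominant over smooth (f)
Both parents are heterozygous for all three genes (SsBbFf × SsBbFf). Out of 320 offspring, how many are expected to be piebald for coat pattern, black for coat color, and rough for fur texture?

Trihybrid cross: SsBbFf × SsBbFf
Each trait segregates independently with a 3:1 phenotypic ratio, so each gene contributes 3/4 (dominant) or 1/4 (recessive).
Target: piebald (coat pattern), black (coat color), rough (fur texture)
Probability = product of independent per-trait probabilities
= 1/4 × 3/4 × 3/4 = 9/64
Expected count = 9/64 × 320 = 45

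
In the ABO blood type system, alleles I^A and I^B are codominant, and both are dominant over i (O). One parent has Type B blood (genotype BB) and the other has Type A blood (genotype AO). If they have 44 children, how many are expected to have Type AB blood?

Cross: BB × AO
Possible offspring genotypes: 2 AB, 2 BO
Blood type counts: 2 Type AB, 2 Type B
Probability of Type AB: 2/4 = 1/2
Expected count = 1/2 × 44 = 22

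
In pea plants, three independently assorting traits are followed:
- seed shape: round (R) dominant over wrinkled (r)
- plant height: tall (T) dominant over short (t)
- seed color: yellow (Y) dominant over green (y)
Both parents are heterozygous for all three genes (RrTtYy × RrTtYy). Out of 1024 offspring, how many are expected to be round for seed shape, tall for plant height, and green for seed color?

Trihybrid cross: RrTtYy × RrTtYy
Each trait segregates independently with a 3:1 phenotypic ratio, so each gene contributes 3/4 (dominant) or 1/4 (recessive).
Target: round (seed shape), tall (plant height), green (seed color)
Probability = product of independent per-trait probabilities
= 3/4 × 3/4 × 1/4 = 9/64
Expected count = 9/64 × 1024 = 144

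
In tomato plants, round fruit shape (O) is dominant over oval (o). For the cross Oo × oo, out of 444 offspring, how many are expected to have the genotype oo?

Punnett square for Oo × oo:
Offspring genotypes: 2 Oo, 2 oo
Total offspring: 4
Count with target: 2
Probability: 2/4 = 1/2
Expected count = 1/2 × 444 = 222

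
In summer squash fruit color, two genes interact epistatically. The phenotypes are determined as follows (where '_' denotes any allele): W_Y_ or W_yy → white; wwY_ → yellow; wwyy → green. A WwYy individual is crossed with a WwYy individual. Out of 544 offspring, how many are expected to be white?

Cross: WwYy × WwYy — consider each gene separately:
W gene: Ww × Ww → 1 WW, 2 Ww, 1 ww → 3 W_ : 1 ww (out of 4)
Y gene: Yy × Yy → 1 YY, 2 Yy, 1 yy → 3 Y_ : 1 yy (out of 4)
Genotype classes (out of 4 × 4 = 16): W_Y_ = 3×3 = 9; W_yy = 3×1 = 3; wwY_ = 1×3 = 3; wwyy = 1×1 = 1
Apply the phenotype rules: W_Y_ (9) + W_yy (3) → white; wwY_ (3) → yellow; wwyy (1) → green
Phenotype counts (out of 16): 12 white, 3 yellow, 1 green
white: 12 out of 16 → fraction 3/4
Expected count = 3/4 × 544 = 408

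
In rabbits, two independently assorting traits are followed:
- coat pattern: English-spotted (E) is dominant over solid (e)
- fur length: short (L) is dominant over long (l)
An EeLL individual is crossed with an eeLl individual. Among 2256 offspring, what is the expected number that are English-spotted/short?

Dihybrid cross EeLL × eeLl — consider each gene separately:
coat pattern: Ee × ee → 2 Ee, 2 ee → 2 E_ : 2 ee (out of 4)
fur length: LL × Ll → 2 LL, 2 Ll → 4 L_ (out of 4)
Combine (counts out of 4 × 4 = 16): English-spotted/short (E_L_) = 2×4 = 8; solid/short (eeL_) = 2×4 = 8
Phenotype counts (out of 16): 8 English-spotted/short, 8 solid/short
English-spotted/short: 8 out of 16 → fraction 1/2
Expected count = 1/2 × 2256 = 1128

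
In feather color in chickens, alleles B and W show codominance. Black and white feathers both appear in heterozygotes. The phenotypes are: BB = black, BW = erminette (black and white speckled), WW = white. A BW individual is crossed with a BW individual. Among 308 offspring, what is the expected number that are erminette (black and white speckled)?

Punnett square for BW × BW:
Offspring genotypes: 1 BB, 2 BW, 1 WW
Phenotype counts: 1 black, 2 erminette (black and white speckled), 1 white
erminette (black and white speckled): 2 out of 4 → fraction 1/2
Expected count = 1/2 × 308 = 154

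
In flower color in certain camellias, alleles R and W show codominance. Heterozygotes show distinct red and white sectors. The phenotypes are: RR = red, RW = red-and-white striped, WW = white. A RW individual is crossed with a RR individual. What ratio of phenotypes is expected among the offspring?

Punnett square for RW × RR:
Offspring genotypes: 2 RR, 2 RW
Phenotype counts: 2 red, 2 red-and-white striped
Ratio: 1 red : 1 red-and-white striped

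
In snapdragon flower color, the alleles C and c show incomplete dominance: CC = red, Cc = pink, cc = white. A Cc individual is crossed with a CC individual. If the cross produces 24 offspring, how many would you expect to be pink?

Punnett square for Cc × CC:
Offspring genotypes: 2 CC, 2 Cc
Phenotype counts: 2 red, 2 pink
pink: 2 out of 4 → fraction 1/2
Expected count = 1/2 × 24 = 12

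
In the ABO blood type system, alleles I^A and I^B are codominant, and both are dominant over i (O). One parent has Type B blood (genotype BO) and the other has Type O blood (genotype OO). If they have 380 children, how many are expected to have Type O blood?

Cross: BO × OO
Possible offspring genotypes: 2 BO, 2 OO
Blood type counts: 2 Type B, 2 Type O
Probability of Type O: 2/4 = 1/2
Expected count = 1/2 × 380 = 190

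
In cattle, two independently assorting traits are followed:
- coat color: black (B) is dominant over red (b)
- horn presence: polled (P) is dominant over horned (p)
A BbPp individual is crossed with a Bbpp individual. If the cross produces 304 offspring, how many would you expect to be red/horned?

Dihybrid cross BbPp × Bbpp — consider each gene separately:
coat color: Bb × Bb → 1 BB, 2 Bb, 1 bb → 3 B_ : 1 bb (out of 4)
horn presence: Pp × pp → 2 Pp, 2 pp → 2 P_ : 2 pp (out of 4)
Combine (counts out of 4 × 4 = 16): black/polled (B_P_) = 3×2 = 6; black/horned (B_pp) = 3×2 = 6; red/polled (bbP_) = 1×2 = 2; red/horned (bbpp) = 1×2 = 2
Phenotype counts (out of 16): 6 black/polled, 6 black/horned, 2 red/polled, 2 red/horned
red/horned: 2 out of 16 → fraction 1/8
Expected count = 1/8 × 304 = 38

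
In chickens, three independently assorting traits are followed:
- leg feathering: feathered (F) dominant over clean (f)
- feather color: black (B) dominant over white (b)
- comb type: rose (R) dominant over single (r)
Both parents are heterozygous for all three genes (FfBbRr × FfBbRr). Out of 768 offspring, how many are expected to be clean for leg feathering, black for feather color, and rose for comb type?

Trihybrid cross: FfBbRr × FfBbRr
Each trait segregates independently with a 3:1 phenotypic ratio, so each gene contributes 3/4 (dominant) or 1/4 (recessive).
Target: clean (leg feathering), black (feather color), rose (comb type)
Probability = product of independent per-trait probabilities
= 1/4 × 3/4 × 3/4 = 9/64
Expected count = 9/64 × 768 = 108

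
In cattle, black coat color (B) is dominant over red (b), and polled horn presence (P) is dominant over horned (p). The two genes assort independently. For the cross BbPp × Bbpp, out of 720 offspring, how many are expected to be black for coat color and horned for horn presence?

Dihybrid cross BbPp × Bbpp — consider each gene separately:
coat color: Bb × Bb → 1 BB, 2 Bb, 1 bb → 3 B_ : 1 bb (out of 4)
horn presence: Pp × pp → 2 Pp, 2 pp → 2 P_ : 2 pp (out of 4)
Looking for: black (B_) and horned (pp)
P(black) = 3/4, P(horned) = 2/4
P(both) = 3/4 × 2/4 = 6/16 = 3/8
Expected count = 3/8 × 720 = 270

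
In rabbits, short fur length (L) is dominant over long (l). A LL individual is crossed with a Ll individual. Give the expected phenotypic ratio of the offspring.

Punnett square for LL × Ll:
Offspring genotypes: 2 LL, 2 Ll
short: 4, long: 0
Ratio: all short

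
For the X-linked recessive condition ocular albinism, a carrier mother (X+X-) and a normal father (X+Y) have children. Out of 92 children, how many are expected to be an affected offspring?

Cross: X+X- × X+Y
Offspring: 1 X+X+, 1 X+Y, 1 X+X-, 1 X-Y
Probability of an affected offspring: 1/4
Expected count = 1/4 × 92 = 23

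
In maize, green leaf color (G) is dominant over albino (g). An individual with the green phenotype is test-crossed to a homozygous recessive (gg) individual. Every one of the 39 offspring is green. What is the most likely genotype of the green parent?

Test cross: ? × gg
All offspring are green.
If the unknown parent were heterozygous (Gg), about half of 39 offspring would be albino; none are. The unknown parent is most likely homozygous dominant (GG).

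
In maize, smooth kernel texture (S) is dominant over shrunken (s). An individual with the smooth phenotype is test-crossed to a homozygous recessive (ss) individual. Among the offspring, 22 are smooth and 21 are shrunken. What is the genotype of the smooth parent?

Test cross: ? × ss
Offspring: 22 smooth, 21 shrunken — approximately 1:1.
A 1:1 ratio in a test cross indicates the unknown parent is heterozygous (Ss).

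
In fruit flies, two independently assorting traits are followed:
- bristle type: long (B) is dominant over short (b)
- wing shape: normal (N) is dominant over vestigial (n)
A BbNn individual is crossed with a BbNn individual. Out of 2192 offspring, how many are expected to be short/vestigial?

Dihybrid cross BbNn × BbNn — consider each gene separately:
bristle type: Bb × Bb → 1 BB, 2 Bb, 1 bb → 3 B_ : 1 bb (out of 4)
wing shape: Nn × Nn → 1 NN, 2 Nn, 1 nn → 3 N_ : 1 nn (out of 4)
Combine (counts out of 4 × 4 = 16): long/normal (B_N_) = 3×3 = 9; long/vestigial (B_nn) = 3×1 = 3; short/normal (bbN_) = 1×3 = 3; short/vestigial (bbnn) = 1×1 = 1
Phenotype counts (out of 16): 9 long/normal, 3 long/vestigial, 3 short/normal, 1 short/vestigial
short/vestigial: 1 out of 16 → fraction 1/16
Expected count = 1/16 × 2192 = 137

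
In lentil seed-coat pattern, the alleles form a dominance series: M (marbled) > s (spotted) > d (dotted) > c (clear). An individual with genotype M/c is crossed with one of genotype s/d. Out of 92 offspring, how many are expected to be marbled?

Cross: M/c × s/d
Allele dominance: M > s > d > c
Offspring genotypes: 1 M/s, 1 M/d, 1 s/c, 1 d/c
Phenotype counts: 2 marbled, 1 spotted, 1 dotted
marbled: 2 out of 4 → fraction 1/2
Expected count = 1/2 × 92 = 46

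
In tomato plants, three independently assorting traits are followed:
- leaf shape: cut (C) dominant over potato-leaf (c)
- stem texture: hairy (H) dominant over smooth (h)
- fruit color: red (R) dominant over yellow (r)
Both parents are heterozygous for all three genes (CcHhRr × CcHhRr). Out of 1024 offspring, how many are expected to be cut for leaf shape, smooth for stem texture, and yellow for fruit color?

Trihybrid cross: CcHhRr × CcHhRr
Each trait segregates independently with a 3:1 phenotypic ratio, so each gene contributes 3/4 (dominant) or 1/4 (recessive).
Target: cut (leaf shape), smooth (stem texture), yellow (fruit color)
Probability = product of independent per-trait probabilities
= 3/4 × 1/4 × 1/4 = 3/64
Expected count = 3/64 × 1024 = 48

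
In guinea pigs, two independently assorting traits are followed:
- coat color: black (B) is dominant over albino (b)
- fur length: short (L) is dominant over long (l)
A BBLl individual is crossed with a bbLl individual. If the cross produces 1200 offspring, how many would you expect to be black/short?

Dihybrid cross BBLl × bbLl — consider each gene separately:
coat color: BB × bb → 4 Bb → 4 B_ (out of 4)
fur length: Ll × Ll → 1 LL, 2 Ll, 1 ll → 3 L_ : 1 ll (out of 4)
Combine (counts out of 4 × 4 = 16): black/short (B_L_) = 4×3 = 12; black/long (B_ll) = 4×1 = 4
Phenotype counts (out of 16): 12 black/short, 4 black/long
black/short: 12 out of 16 → fraction 3/4
Expected count = 3/4 × 1200 = 900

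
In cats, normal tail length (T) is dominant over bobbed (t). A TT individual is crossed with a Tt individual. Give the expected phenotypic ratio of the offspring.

Punnett square for TT × Tt:
Offspring genotypes: 2 TT, 2 Tt
normal: 4, bobbed: 0
Ratio: all normal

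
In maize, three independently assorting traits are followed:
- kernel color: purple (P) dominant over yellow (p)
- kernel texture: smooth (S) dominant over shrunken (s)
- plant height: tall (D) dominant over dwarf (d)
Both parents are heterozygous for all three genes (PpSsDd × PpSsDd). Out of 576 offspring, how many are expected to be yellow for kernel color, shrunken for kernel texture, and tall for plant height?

Trihybrid cross: PpSsDd × PpSsDd
Each trait segregates independently with a 3:1 phenotypic ratio, so each gene contributes 3/4 (dominant) or 1/4 (recessive).
Target: yellow (kernel color), shrunken (kernel texture), tall (plant height)
Probability = product of independent per-trait probabilities
= 1/4 × 1/4 × 3/4 = 3/64
Expected count = 3/64 × 576 = 27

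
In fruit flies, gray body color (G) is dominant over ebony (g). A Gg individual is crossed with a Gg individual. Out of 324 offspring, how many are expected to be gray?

Punnett square for Gg × Gg:
Offspring genotypes: 1 GG, 2 Gg, 1 gg
gray: 3, ebony: 1
gray: 3 out of 4 → fraction 3/4
Expected count = 3/4 × 324 = 243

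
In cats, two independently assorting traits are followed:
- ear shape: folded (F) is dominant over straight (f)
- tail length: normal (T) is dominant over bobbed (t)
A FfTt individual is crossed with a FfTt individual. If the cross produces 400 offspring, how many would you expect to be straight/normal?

Dihybrid cross FfTt × FfTt — consider each gene separately:
ear shape: Ff × Ff → 1 FF, 2 Ff, 1 ff → 3 F_ : 1 ff (out of 4)
tail length: Tt × Tt → 1 TT, 2 Tt, 1 tt → 3 T_ : 1 tt (out of 4)
Combine (counts out of 4 × 4 = 16): folded/normal (F_T_) = 3×3 = 9; folded/bobbed (F_tt) = 3×1 = 3; straight/normal (ffT_) = 1×3 = 3; straight/bobbed (fftt) = 1×1 = 1
Phenotype counts (out of 16): 9 folded/normal, 3 folded/bobbed, 3 straight/normal, 1 straight/bobbed
straight/normal: 3 out of 16 → fraction 3/16
Expected count = 3/16 × 400 = 75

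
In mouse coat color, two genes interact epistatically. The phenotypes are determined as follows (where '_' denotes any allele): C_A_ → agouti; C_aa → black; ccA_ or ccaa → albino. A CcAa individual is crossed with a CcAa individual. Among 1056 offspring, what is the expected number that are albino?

Cross: CcAa × CcAa — consider each gene separately:
C gene: Cc × Cc → 1 CC, 2 Cc, 1 cc → 3 C_ : 1 cc (out of 4)
A gene: Aa × Aa → 1 AA, 2 Aa, 1 aa → 3 A_ : 1 aa (out of 4)
Genotype classes (out of 4 × 4 = 16): C_A_ = 3×3 = 9; C_aa = 3×1 = 3; ccA_ = 1×3 = 3; ccaa = 1×1 = 1
Apply the phenotype rules: C_A_ (9) → agouti; C_aa (3) → black; ccA_ (3) + ccaa (1) → albino
Phenotype counts (out of 16): 9 agouti, 3 black, 4 albino
albino: 4 out of 16 → fraction 1/4
Expected count = 1/4 × 1056 = 264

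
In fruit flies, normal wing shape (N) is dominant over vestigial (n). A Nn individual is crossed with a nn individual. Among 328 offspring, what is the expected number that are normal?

Punnett square for Nn × nn:
Offspring genotypes: 2 Nn, 2 nn
normal: 2, vestigial: 2
normal: 2 out of 4 → fraction 1/2
Expected count = 1/2 × 328 = 164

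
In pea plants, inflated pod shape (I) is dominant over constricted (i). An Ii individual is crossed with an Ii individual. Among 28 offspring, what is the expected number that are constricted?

Punnett square for Ii × Ii:
Offspring genotypes: 1 II, 2 Ii, 1 ii
inflated: 3, constricted: 1
constricted: 1 out of 4 → fraction 1/4
Expected count = 1/4 × 28 = 7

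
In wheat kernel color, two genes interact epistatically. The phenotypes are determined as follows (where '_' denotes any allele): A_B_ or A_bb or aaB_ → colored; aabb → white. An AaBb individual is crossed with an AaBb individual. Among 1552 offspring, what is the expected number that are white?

Cross: AaBb × AaBb — consider each gene separately:
A gene: Aa × Aa → 1 AA, 2 Aa, 1 aa → 3 A_ : 1 aa (out of 4)
B gene: Bb × Bb → 1 BB, 2 Bb, 1 bb → 3 B_ : 1 bb (out of 4)
Genotype classes (out of 4 × 4 = 16): A_B_ = 3×3 = 9; A_bb = 3×1 = 3; aaB_ = 1×3 = 3; aabb = 1×1 = 1
Apply the phenotype rules: A_B_ (9) + A_bb (3) + aaB_ (3) → colored; aabb (1) → white
Phenotype counts (out of 16): 15 colored, 1 white
white: 1 out of 16 → fraction 1/16
Expected count = 1/16 × 1552 = 97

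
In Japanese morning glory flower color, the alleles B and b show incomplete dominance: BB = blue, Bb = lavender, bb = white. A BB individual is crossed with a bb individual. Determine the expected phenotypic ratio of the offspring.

Punnett square for BB × bb:
Offspring genotypes: 4 Bb
Phenotype counts: 4 lavender
Ratio: all lavender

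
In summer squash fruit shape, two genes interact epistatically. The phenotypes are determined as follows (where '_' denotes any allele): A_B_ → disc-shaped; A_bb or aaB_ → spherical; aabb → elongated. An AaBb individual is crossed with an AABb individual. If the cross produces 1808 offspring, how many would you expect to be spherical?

Cross: AaBb × AABb — consider each gene separately:
A gene: Aa × AA → 2 AA, 2 Aa → 4 A_ (out of 4)
B gene: Bb × Bb → 1 BB, 2 Bb, 1 bb → 3 B_ : 1 bb (out of 4)
Genotype classes (out of 4 × 4 = 16): A_B_ = 4×3 = 12; A_bb = 4×1 = 4
Apply the phenotype rules: A_B_ (12) → disc-shaped; A_bb (4) → spherical
Phenotype counts (out of 16): 12 disc-shaped, 4 spherical
spherical: 4 out of 16 → fraction 1/4
Expected count = 1/4 × 1808 = 452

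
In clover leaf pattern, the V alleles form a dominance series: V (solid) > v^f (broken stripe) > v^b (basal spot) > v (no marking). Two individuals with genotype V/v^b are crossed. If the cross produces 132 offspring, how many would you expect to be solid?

Cross: V/v^b × V/v^b
Allele dominance: V > v^f > v^b > v
Offspring genotypes: 1 V/V, 2 V/v^b, 1 v^b/v^b
Phenotype counts: 3 solid, 1 basal spot
solid: 3 out of 4 → fraction 3/4
Expected count = 3/4 × 132 = 99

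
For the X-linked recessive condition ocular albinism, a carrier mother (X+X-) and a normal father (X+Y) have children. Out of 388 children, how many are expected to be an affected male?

Cross: X+X- × X+Y
Offspring: 1 X+X+, 1 X+Y, 1 X+X-, 1 X-Y
Probability of an affected male: 1/4
Expected count = 1/4 × 388 = 97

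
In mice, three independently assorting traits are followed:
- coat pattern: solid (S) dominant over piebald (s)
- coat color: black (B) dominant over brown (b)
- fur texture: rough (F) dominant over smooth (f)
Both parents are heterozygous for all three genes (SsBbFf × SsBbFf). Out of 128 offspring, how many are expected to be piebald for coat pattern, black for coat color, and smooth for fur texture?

Trihybrid cross: SsBbFf × SsBbFf
Each trait segregates independently with a 3:1 phenotypic ratio, so each gene contributes 3/4 (dominant) or 1/4 (recessive).
Target: piebald (coat pattern), black (coat color), smooth (fur texture)
Probability = product of independent per-trait probabilities
= 1/4 × 3/4 × 1/4 = 3/64
Expected count = 3/64 × 128 = 6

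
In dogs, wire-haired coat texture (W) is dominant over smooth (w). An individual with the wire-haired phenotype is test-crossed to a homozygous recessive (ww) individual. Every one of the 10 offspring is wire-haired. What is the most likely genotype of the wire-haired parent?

Test cross: ? × ww
All offspring are wire-haired.
If the unknown parent were heterozygous (Ww), about half of 10 offspring would be smooth; none are. The unknown parent is most likely homozygous dominant (WW).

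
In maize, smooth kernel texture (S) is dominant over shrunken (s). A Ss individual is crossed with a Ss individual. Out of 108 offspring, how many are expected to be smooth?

Punnett square for Ss × Ss:
Offspring genotypes: 1 SS, 2 Ss, 1 ss
smooth: 3, shrunken: 1
smooth: 3 out of 4 → fraction 3/4
Expected count = 3/4 × 108 = 81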